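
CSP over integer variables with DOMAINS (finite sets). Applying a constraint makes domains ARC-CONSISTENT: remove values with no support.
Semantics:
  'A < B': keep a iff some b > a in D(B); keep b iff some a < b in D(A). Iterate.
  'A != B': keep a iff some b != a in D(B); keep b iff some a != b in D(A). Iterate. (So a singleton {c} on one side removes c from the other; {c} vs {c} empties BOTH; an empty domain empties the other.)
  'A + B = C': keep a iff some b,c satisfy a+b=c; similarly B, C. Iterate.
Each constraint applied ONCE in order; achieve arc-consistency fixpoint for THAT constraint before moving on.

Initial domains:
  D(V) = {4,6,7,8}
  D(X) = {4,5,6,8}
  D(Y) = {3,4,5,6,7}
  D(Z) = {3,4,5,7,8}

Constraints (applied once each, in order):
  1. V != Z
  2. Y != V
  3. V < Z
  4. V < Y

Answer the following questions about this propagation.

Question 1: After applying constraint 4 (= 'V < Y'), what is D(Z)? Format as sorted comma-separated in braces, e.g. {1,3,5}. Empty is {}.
Answer: {5,7,8}

Derivation:
Constraint 1 (V != Z) on D(V)={4,6,7,8} D(Z)={3,4,5,7,8}: no change
Constraint 2 (Y != V) on D(Y)={3,4,5,6,7} D(V)={4,6,7,8}: no change
Constraint 3 (V < Z) on D(V)={4,6,7,8} D(Z)={3,4,5,7,8}: V {4,6,7,8}->{4,6,7}; Z {3,4,5,7,8}->{5,7,8}
Constraint 4 (V < Y) on D(V)={4,6,7} D(Y)={3,4,5,6,7}: V {4,6,7}->{4,6}; Y {3,4,5,6,7}->{5,6,7}
So after constraint 4: D(Z) = {5,7,8}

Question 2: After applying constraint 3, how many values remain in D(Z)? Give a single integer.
Answer: 3

Derivation:
Constraint 1 (V != Z) on D(V)={4,6,7,8} D(Z)={3,4,5,7,8}: no change
Constraint 2 (Y != V) on D(Y)={3,4,5,6,7} D(V)={4,6,7,8}: no change
Constraint 3 (V < Z) on D(V)={4,6,7,8} D(Z)={3,4,5,7,8}: V {4,6,7,8}->{4,6,7}; Z {3,4,5,7,8}->{5,7,8}
So after constraint 3: D(Z)={5,7,8}, size = 3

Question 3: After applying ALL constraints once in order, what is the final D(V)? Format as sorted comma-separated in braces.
Constraint 1 (V != Z) on D(V)={4,6,7,8} D(Z)={3,4,5,7,8}: no change
Constraint 2 (Y != V) on D(Y)={3,4,5,6,7} D(V)={4,6,7,8}: no change
Constraint 3 (V < Z) on D(V)={4,6,7,8} D(Z)={3,4,5,7,8}: V {4,6,7,8}->{4,6,7}; Z {3,4,5,7,8}->{5,7,8}
Constraint 4 (V < Y) on D(V)={4,6,7} D(Y)={3,4,5,6,7}: V {4,6,7}->{4,6}; Y {3,4,5,6,7}->{5,6,7}
So after all 4 constraints: D(V) = {4,6}

Answer: {4,6}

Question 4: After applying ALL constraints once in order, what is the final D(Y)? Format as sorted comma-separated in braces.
Constraint 1 (V != Z) on D(V)={4,6,7,8} D(Z)={3,4,5,7,8}: no change
Constraint 2 (Y != V) on D(Y)={3,4,5,6,7} D(V)={4,6,7,8}: no change
Constraint 3 (V < Z) on D(V)={4,6,7,8} D(Z)={3,4,5,7,8}: V {4,6,7,8}->{4,6,7}; Z {3,4,5,7,8}->{5,7,8}
Constraint 4 (V < Y) on D(V)={4,6,7} D(Y)={3,4,5,6,7}: V {4,6,7}->{4,6}; Y {3,4,5,6,7}->{5,6,7}
So after all 4 constraints: D(Y) = {5,6,7}

Answer: {5,6,7}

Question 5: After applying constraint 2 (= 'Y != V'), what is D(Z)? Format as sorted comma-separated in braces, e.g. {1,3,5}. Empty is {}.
Answer: {3,4,5,7,8}

Derivation:
Constraint 1 (V != Z) on D(V)={4,6,7,8} D(Z)={3,4,5,7,8}: no change
Constraint 2 (Y != V) on D(Y)={3,4,5,6,7} D(V)={4,6,7,8}: no change
So after constraint 2: D(Z) = {3,4,5,7,8}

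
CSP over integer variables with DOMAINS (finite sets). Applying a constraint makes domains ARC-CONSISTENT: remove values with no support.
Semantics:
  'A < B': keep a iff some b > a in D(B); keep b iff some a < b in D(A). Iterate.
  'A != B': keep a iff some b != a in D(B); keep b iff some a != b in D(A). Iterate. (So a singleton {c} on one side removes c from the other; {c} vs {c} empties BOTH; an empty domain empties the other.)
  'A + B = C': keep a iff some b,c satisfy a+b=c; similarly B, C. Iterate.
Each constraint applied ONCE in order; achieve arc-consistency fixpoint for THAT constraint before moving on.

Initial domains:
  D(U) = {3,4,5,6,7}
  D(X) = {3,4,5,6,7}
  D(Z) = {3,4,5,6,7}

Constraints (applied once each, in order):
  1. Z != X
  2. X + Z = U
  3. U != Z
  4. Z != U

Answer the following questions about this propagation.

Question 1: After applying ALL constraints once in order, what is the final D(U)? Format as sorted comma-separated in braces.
Constraint 1 (Z != X) on D(Z)={3,4,5,6,7} D(X)={3,4,5,6,7}: no change
Constraint 2 (X + Z = U) on D(X)={3,4,5,6,7} D(Z)={3,4,5,6,7} D(U)={3,4,5,6,7}: X {3,4,5,6,7}->{3,4}; Z {3,4,5,6,7}->{3,4}; U {3,4,5,6,7}->{6,7}
Constraint 3 (U != Z) on D(U)={6,7} D(Z)={3,4}: no change
Constraint 4 (Z != U) on D(Z)={3,4} D(U)={6,7}: no change
So after all 4 constraints: D(U) = {6,7}

Answer: {6,7}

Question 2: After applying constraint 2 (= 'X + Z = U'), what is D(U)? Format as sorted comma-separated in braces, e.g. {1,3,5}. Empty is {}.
Constraint 1 (Z != X) on D(Z)={3,4,5,6,7} D(X)={3,4,5,6,7}: no change
Constraint 2 (X + Z = U) on D(X)={3,4,5,6,7} D(Z)={3,4,5,6,7} D(U)={3,4,5,6,7}: X {3,4,5,6,7}->{3,4}; Z {3,4,5,6,7}->{3,4}; U {3,4,5,6,7}->{6,7}
So after constraint 2: D(U) = {6,7}

Answer: {6,7}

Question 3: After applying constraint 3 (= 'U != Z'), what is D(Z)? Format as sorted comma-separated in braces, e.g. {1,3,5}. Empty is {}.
Constraint 1 (Z != X) on D(Z)={3,4,5,6,7} D(X)={3,4,5,6,7}: no change
Constraint 2 (X + Z = U) on D(X)={3,4,5,6,7} D(Z)={3,4,5,6,7} D(U)={3,4,5,6,7}: X {3,4,5,6,7}->{3,4}; Z {3,4,5,6,7}->{3,4}; U {3,4,5,6,7}->{6,7}
Constraint 3 (U != Z) on D(U)={6,7} D(Z)={3,4}: no change
So after constraint 3: D(Z) = {3,4}

Answer: {3,4}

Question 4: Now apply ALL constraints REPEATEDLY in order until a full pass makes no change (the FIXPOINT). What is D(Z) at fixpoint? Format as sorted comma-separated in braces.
pass 0 (initial): D(Z)={3,4,5,6,7}
pass 1: U {3,4,5,6,7}->{6,7}; X {3,4,5,6,7}->{3,4}; Z {3,4,5,6,7}->{3,4}
pass 2: no change
Fixpoint after 2 passes: D(Z) = {3,4}

Answer: {3,4}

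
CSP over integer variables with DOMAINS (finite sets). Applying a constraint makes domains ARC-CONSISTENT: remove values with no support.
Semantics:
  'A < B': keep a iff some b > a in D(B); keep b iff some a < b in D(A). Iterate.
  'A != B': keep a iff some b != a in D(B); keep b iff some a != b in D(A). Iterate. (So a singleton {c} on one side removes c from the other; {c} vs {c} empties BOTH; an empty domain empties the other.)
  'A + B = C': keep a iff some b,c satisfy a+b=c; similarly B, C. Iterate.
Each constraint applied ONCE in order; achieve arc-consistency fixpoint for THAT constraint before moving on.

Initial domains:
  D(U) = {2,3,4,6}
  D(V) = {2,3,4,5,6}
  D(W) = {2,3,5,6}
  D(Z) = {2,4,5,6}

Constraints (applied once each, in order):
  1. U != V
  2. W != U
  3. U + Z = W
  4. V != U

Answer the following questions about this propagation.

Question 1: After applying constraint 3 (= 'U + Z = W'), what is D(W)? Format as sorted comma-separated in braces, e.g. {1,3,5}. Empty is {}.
Constraint 1 (U != V) on D(U)={2,3,4,6} D(V)={2,3,4,5,6}: no change
Constraint 2 (W != U) on D(W)={2,3,5,6} D(U)={2,3,4,6}: no change
Constraint 3 (U + Z = W) on D(U)={2,3,4,6} D(Z)={2,4,5,6} D(W)={2,3,5,6}: U {2,3,4,6}->{2,3,4}; Z {2,4,5,6}->{2,4}; W {2,3,5,6}->{5,6}
So after constraint 3: D(W) = {5,6}

Answer: {5,6}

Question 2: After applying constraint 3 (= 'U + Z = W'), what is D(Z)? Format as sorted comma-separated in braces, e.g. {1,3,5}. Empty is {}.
Answer: {2,4}

Derivation:
Constraint 1 (U != V) on D(U)={2,3,4,6} D(V)={2,3,4,5,6}: no change
Constraint 2 (W != U) on D(W)={2,3,5,6} D(U)={2,3,4,6}: no change
Constraint 3 (U + Z = W) on D(U)={2,3,4,6} D(Z)={2,4,5,6} D(W)={2,3,5,6}: U {2,3,4,6}->{2,3,4}; Z {2,4,5,6}->{2,4}; W {2,3,5,6}->{5,6}
So after constraint 3: D(Z) = {2,4}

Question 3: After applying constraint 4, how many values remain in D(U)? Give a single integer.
Constraint 1 (U != V) on D(U)={2,3,4,6} D(V)={2,3,4,5,6}: no change
Constraint 2 (W != U) on D(W)={2,3,5,6} D(U)={2,3,4,6}: no change
Constraint 3 (U + Z = W) on D(U)={2,3,4,6} D(Z)={2,4,5,6} D(W)={2,3,5,6}: U {2,3,4,6}->{2,3,4}; Z {2,4,5,6}->{2,4}; W {2,3,5,6}->{5,6}
Constraint 4 (V != U) on D(V)={2,3,4,5,6} D(U)={2,3,4}: no change
So after constraint 4: D(U)={2,3,4}, size = 3

Answer: 3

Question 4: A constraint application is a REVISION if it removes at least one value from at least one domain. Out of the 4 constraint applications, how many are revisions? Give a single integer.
Constraint 1 (U != V) on D(U)={2,3,4,6} D(V)={2,3,4,5,6}: no change => not a revision
Constraint 2 (W != U) on D(W)={2,3,5,6} D(U)={2,3,4,6}: no change => not a revision
Constraint 3 (U + Z = W) on D(U)={2,3,4,6} D(Z)={2,4,5,6} D(W)={2,3,5,6}: U {2,3,4,6}->{2,3,4}; Z {2,4,5,6}->{2,4}; W {2,3,5,6}->{5,6} => REVISION
Constraint 4 (V != U) on D(V)={2,3,4,5,6} D(U)={2,3,4}: no change => not a revision
Total revisions = 1

Answer: 1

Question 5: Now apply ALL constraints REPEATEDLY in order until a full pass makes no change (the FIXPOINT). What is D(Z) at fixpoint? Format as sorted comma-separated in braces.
pass 0 (initial): D(Z)={2,4,5,6}
pass 1: U {2,3,4,6}->{2,3,4}; W {2,3,5,6}->{5,6}; Z {2,4,5,6}->{2,4}
pass 2: no change
Fixpoint after 2 passes: D(Z) = {2,4}

Answer: {2,4}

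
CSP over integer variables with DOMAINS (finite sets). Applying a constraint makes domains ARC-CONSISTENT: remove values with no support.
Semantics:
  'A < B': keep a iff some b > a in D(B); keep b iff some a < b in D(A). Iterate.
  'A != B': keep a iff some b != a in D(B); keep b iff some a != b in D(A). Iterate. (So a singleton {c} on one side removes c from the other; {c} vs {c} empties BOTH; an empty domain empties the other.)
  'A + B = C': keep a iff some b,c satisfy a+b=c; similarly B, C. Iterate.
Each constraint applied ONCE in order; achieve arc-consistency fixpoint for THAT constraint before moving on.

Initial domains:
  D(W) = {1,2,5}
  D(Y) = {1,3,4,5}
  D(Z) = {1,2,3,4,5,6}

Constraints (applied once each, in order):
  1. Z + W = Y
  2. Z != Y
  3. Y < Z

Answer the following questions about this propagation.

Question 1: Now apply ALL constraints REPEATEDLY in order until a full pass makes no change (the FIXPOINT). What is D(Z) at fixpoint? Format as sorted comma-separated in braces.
Answer: {}

Derivation:
pass 0 (initial): D(Z)={1,2,3,4,5,6}
pass 1: W {1,2,5}->{1,2}; Y {1,3,4,5}->{3}; Z {1,2,3,4,5,6}->{4}
pass 2: W {1,2}->{}; Y {3}->{}; Z {4}->{}
pass 3: no change
Fixpoint after 3 passes: D(Z) = {}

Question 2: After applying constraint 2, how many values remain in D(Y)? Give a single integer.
Answer: 3

Derivation:
Constraint 1 (Z + W = Y) on D(Z)={1,2,3,4,5,6} D(W)={1,2,5} D(Y)={1,3,4,5}: Z {1,2,3,4,5,6}->{1,2,3,4}; W {1,2,5}->{1,2}; Y {1,3,4,5}->{3,4,5}
Constraint 2 (Z != Y) on D(Z)={1,2,3,4} D(Y)={3,4,5}: no change
So after constraint 2: D(Y)={3,4,5}, size = 3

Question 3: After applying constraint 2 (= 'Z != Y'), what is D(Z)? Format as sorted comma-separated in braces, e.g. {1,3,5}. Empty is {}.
Answer: {1,2,3,4}

Derivation:
Constraint 1 (Z + W = Y) on D(Z)={1,2,3,4,5,6} D(W)={1,2,5} D(Y)={1,3,4,5}: Z {1,2,3,4,5,6}->{1,2,3,4}; W {1,2,5}->{1,2}; Y {1,3,4,5}->{3,4,5}
Constraint 2 (Z != Y) on D(Z)={1,2,3,4} D(Y)={3,4,5}: no change
So after constraint 2: D(Z) = {1,2,3,4}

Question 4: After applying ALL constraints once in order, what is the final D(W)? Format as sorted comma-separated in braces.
Constraint 1 (Z + W = Y) on D(Z)={1,2,3,4,5,6} D(W)={1,2,5} D(Y)={1,3,4,5}: Z {1,2,3,4,5,6}->{1,2,3,4}; W {1,2,5}->{1,2}; Y {1,3,4,5}->{3,4,5}
Constraint 2 (Z != Y) on D(Z)={1,2,3,4} D(Y)={3,4,5}: no change
Constraint 3 (Y < Z) on D(Y)={3,4,5} D(Z)={1,2,3,4}: Y {3,4,5}->{3}; Z {1,2,3,4}->{4}
So after all 3 constraints: D(W) = {1,2}

Answer: {1,2}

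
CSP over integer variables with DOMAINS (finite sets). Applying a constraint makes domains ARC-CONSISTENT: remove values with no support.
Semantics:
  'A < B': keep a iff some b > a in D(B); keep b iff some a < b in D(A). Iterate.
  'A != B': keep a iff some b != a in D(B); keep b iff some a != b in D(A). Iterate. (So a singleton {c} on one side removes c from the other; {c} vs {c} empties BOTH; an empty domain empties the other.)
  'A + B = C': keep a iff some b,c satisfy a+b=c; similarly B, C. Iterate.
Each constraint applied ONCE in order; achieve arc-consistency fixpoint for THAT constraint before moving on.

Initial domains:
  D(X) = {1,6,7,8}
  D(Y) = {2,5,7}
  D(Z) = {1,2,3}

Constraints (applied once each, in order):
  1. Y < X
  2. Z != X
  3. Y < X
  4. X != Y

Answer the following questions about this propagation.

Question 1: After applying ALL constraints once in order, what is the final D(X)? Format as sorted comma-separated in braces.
Constraint 1 (Y < X) on D(Y)={2,5,7} D(X)={1,6,7,8}: X {1,6,7,8}->{6,7,8}
Constraint 2 (Z != X) on D(Z)={1,2,3} D(X)={6,7,8}: no change
Constraint 3 (Y < X) on D(Y)={2,5,7} D(X)={6,7,8}: no change
Constraint 4 (X != Y) on D(X)={6,7,8} D(Y)={2,5,7}: no change
So after all 4 constraints: D(X) = {6,7,8}

Answer: {6,7,8}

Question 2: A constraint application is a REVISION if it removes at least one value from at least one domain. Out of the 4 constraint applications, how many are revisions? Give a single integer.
Answer: 1

Derivation:
Constraint 1 (Y < X) on D(Y)={2,5,7} D(X)={1,6,7,8}: X {1,6,7,8}->{6,7,8} => REVISION
Constraint 2 (Z != X) on D(Z)={1,2,3} D(X)={6,7,8}: no change => not a revision
Constraint 3 (Y < X) on D(Y)={2,5,7} D(X)={6,7,8}: no change => not a revision
Constraint 4 (X != Y) on D(X)={6,7,8} D(Y)={2,5,7}: no change => not a revision
Total revisions = 1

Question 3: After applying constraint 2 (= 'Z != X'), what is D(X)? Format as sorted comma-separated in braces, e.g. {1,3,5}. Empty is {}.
Constraint 1 (Y < X) on D(Y)={2,5,7} D(X)={1,6,7,8}: X {1,6,7,8}->{6,7,8}
Constraint 2 (Z != X) on D(Z)={1,2,3} D(X)={6,7,8}: no change
So after constraint 2: D(X) = {6,7,8}

Answer: {6,7,8}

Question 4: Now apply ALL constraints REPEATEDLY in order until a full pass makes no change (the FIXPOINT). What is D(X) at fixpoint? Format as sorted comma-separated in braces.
Answer: {6,7,8}

Derivation:
pass 0 (initial): D(X)={1,6,7,8}
pass 1: X {1,6,7,8}->{6,7,8}
pass 2: no change
Fixpoint after 2 passes: D(X) = {6,7,8}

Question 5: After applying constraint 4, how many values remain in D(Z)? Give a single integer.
Answer: 3

Derivation:
Constraint 1 (Y < X) on D(Y)={2,5,7} D(X)={1,6,7,8}: X {1,6,7,8}->{6,7,8}
Constraint 2 (Z != X) on D(Z)={1,2,3} D(X)={6,7,8}: no change
Constraint 3 (Y < X) on D(Y)={2,5,7} D(X)={6,7,8}: no change
Constraint 4 (X != Y) on D(X)={6,7,8} D(Y)={2,5,7}: no change
So after constraint 4: D(Z)={1,2,3}, size = 3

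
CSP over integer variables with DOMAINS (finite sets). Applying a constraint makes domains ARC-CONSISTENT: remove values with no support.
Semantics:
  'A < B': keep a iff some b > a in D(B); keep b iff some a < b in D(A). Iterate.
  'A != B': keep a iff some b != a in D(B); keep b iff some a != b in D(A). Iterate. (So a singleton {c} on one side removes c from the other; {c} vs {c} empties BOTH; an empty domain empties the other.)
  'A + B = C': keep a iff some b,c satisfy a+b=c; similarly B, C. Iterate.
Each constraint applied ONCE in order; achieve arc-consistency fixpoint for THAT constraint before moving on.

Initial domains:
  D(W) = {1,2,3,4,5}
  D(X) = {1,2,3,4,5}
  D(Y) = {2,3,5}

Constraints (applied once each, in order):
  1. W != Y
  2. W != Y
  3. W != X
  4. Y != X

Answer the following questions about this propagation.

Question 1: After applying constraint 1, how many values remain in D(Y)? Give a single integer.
Answer: 3

Derivation:
Constraint 1 (W != Y) on D(W)={1,2,3,4,5} D(Y)={2,3,5}: no change
So after constraint 1: D(Y)={2,3,5}, size = 3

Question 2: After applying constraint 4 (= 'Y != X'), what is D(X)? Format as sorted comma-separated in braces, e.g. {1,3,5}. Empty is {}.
Answer: {1,2,3,4,5}

Derivation:
Constraint 1 (W != Y) on D(W)={1,2,3,4,5} D(Y)={2,3,5}: no change
Constraint 2 (W != Y) on D(W)={1,2,3,4,5} D(Y)={2,3,5}: no change
Constraint 3 (W != X) on D(W)={1,2,3,4,5} D(X)={1,2,3,4,5}: no change
Constraint 4 (Y != X) on D(Y)={2,3,5} D(X)={1,2,3,4,5}: no change
So after constraint 4: D(X) = {1,2,3,4,5}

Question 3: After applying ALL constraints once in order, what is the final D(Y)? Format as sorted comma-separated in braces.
Answer: {2,3,5}

Derivation:
Constraint 1 (W != Y) on D(W)={1,2,3,4,5} D(Y)={2,3,5}: no change
Constraint 2 (W != Y) on D(W)={1,2,3,4,5} D(Y)={2,3,5}: no change
Constraint 3 (W != X) on D(W)={1,2,3,4,5} D(X)={1,2,3,4,5}: no change
Constraint 4 (Y != X) on D(Y)={2,3,5} D(X)={1,2,3,4,5}: no change
So after all 4 constraints: D(Y) = {2,3,5}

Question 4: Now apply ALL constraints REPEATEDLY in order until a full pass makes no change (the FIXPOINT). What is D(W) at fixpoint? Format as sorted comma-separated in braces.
Answer: {1,2,3,4,5}

Derivation:
pass 0 (initial): D(W)={1,2,3,4,5}
pass 1: no change
Fixpoint after 1 passes: D(W) = {1,2,3,4,5}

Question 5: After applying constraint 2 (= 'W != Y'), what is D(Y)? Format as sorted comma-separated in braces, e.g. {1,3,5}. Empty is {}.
Answer: {2,3,5}

Derivation:
Constraint 1 (W != Y) on D(W)={1,2,3,4,5} D(Y)={2,3,5}: no change
Constraint 2 (W != Y) on D(W)={1,2,3,4,5} D(Y)={2,3,5}: no change
So after constraint 2: D(Y) = {2,3,5}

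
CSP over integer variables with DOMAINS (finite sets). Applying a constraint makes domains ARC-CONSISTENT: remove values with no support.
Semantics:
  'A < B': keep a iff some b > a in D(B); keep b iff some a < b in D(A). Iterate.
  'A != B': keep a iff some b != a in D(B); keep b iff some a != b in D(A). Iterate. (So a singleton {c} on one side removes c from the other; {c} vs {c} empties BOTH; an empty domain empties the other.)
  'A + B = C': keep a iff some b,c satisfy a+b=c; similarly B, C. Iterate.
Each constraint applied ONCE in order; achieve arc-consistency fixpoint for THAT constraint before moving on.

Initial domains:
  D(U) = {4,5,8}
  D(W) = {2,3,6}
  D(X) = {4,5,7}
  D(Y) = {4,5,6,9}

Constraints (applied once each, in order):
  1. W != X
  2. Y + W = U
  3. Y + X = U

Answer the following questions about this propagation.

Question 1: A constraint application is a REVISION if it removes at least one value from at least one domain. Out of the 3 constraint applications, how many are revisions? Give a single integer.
Constraint 1 (W != X) on D(W)={2,3,6} D(X)={4,5,7}: no change => not a revision
Constraint 2 (Y + W = U) on D(Y)={4,5,6,9} D(W)={2,3,6} D(U)={4,5,8}: Y {4,5,6,9}->{5,6}; W {2,3,6}->{2,3}; U {4,5,8}->{8} => REVISION
Constraint 3 (Y + X = U) on D(Y)={5,6} D(X)={4,5,7} D(U)={8}: Y {5,6}->{}; X {4,5,7}->{}; U {8}->{} => REVISION
Total revisions = 2

Answer: 2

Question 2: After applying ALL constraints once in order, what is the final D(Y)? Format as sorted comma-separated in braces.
Answer: {}

Derivation:
Constraint 1 (W != X) on D(W)={2,3,6} D(X)={4,5,7}: no change
Constraint 2 (Y + W = U) on D(Y)={4,5,6,9} D(W)={2,3,6} D(U)={4,5,8}: Y {4,5,6,9}->{5,6}; W {2,3,6}->{2,3}; U {4,5,8}->{8}
Constraint 3 (Y + X = U) on D(Y)={5,6} D(X)={4,5,7} D(U)={8}: Y {5,6}->{}; X {4,5,7}->{}; U {8}->{}
So after all 3 constraints: D(Y) = {}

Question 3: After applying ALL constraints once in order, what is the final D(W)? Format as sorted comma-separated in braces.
Constraint 1 (W != X) on D(W)={2,3,6} D(X)={4,5,7}: no change
Constraint 2 (Y + W = U) on D(Y)={4,5,6,9} D(W)={2,3,6} D(U)={4,5,8}: Y {4,5,6,9}->{5,6}; W {2,3,6}->{2,3}; U {4,5,8}->{8}
Constraint 3 (Y + X = U) on D(Y)={5,6} D(X)={4,5,7} D(U)={8}: Y {5,6}->{}; X {4,5,7}->{}; U {8}->{}
So after all 3 constraints: D(W) = {2,3}

Answer: {2,3}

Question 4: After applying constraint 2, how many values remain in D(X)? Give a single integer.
Constraint 1 (W != X) on D(W)={2,3,6} D(X)={4,5,7}: no change
Constraint 2 (Y + W = U) on D(Y)={4,5,6,9} D(W)={2,3,6} D(U)={4,5,8}: Y {4,5,6,9}->{5,6}; W {2,3,6}->{2,3}; U {4,5,8}->{8}
So after constraint 2: D(X)={4,5,7}, size = 3

Answer: 3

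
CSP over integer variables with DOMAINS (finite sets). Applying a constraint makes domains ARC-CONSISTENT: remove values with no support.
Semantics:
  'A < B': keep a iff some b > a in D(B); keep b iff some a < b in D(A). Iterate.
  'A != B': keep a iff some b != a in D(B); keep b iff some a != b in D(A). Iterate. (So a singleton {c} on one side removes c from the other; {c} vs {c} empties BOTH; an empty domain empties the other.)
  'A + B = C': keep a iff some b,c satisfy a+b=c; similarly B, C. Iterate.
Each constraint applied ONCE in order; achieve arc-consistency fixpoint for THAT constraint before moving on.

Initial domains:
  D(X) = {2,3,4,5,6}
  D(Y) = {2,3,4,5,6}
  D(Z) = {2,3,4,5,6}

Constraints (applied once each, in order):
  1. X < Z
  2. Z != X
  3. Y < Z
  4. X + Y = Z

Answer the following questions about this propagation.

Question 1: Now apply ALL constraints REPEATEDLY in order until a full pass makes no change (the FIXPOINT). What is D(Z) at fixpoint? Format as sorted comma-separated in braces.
pass 0 (initial): D(Z)={2,3,4,5,6}
pass 1: X {2,3,4,5,6}->{2,3,4}; Y {2,3,4,5,6}->{2,3,4}; Z {2,3,4,5,6}->{4,5,6}
pass 2: no change
Fixpoint after 2 passes: D(Z) = {4,5,6}

Answer: {4,5,6}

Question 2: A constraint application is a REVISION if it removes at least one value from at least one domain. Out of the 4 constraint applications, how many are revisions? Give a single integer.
Answer: 3

Derivation:
Constraint 1 (X < Z) on D(X)={2,3,4,5,6} D(Z)={2,3,4,5,6}: X {2,3,4,5,6}->{2,3,4,5}; Z {2,3,4,5,6}->{3,4,5,6} => REVISION
Constraint 2 (Z != X) on D(Z)={3,4,5,6} D(X)={2,3,4,5}: no change => not a revision
Constraint 3 (Y < Z) on D(Y)={2,3,4,5,6} D(Z)={3,4,5,6}: Y {2,3,4,5,6}->{2,3,4,5} => REVISION
Constraint 4 (X + Y = Z) on D(X)={2,3,4,5} D(Y)={2,3,4,5} D(Z)={3,4,5,6}: X {2,3,4,5}->{2,3,4}; Y {2,3,4,5}->{2,3,4}; Z {3,4,5,6}->{4,5,6} => REVISION
Total revisions = 3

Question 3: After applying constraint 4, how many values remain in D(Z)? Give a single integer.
Constraint 1 (X < Z) on D(X)={2,3,4,5,6} D(Z)={2,3,4,5,6}: X {2,3,4,5,6}->{2,3,4,5}; Z {2,3,4,5,6}->{3,4,5,6}
Constraint 2 (Z != X) on D(Z)={3,4,5,6} D(X)={2,3,4,5}: no change
Constraint 3 (Y < Z) on D(Y)={2,3,4,5,6} D(Z)={3,4,5,6}: Y {2,3,4,5,6}->{2,3,4,5}
Constraint 4 (X + Y = Z) on D(X)={2,3,4,5} D(Y)={2,3,4,5} D(Z)={3,4,5,6}: X {2,3,4,5}->{2,3,4}; Y {2,3,4,5}->{2,3,4}; Z {3,4,5,6}->{4,5,6}
So after constraint 4: D(Z)={4,5,6}, size = 3

Answer: 3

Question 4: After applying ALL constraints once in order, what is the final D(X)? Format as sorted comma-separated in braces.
Constraint 1 (X < Z) on D(X)={2,3,4,5,6} D(Z)={2,3,4,5,6}: X {2,3,4,5,6}->{2,3,4,5}; Z {2,3,4,5,6}->{3,4,5,6}
Constraint 2 (Z != X) on D(Z)={3,4,5,6} D(X)={2,3,4,5}: no change
Constraint 3 (Y < Z) on D(Y)={2,3,4,5,6} D(Z)={3,4,5,6}: Y {2,3,4,5,6}->{2,3,4,5}
Constraint 4 (X + Y = Z) on D(X)={2,3,4,5} D(Y)={2,3,4,5} D(Z)={3,4,5,6}: X {2,3,4,5}->{2,3,4}; Y {2,3,4,5}->{2,3,4}; Z {3,4,5,6}->{4,5,6}
So after all 4 constraints: D(X) = {2,3,4}

Answer: {2,3,4}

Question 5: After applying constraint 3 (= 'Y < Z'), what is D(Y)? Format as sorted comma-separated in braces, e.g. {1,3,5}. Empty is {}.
Constraint 1 (X < Z) on D(X)={2,3,4,5,6} D(Z)={2,3,4,5,6}: X {2,3,4,5,6}->{2,3,4,5}; Z {2,3,4,5,6}->{3,4,5,6}
Constraint 2 (Z != X) on D(Z)={3,4,5,6} D(X)={2,3,4,5}: no change
Constraint 3 (Y < Z) on D(Y)={2,3,4,5,6} D(Z)={3,4,5,6}: Y {2,3,4,5,6}->{2,3,4,5}
So after constraint 3: D(Y) = {2,3,4,5}

Answer: {2,3,4,5}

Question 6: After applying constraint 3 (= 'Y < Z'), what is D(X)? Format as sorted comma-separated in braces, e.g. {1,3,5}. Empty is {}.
Answer: {2,3,4,5}

Derivation:
Constraint 1 (X < Z) on D(X)={2,3,4,5,6} D(Z)={2,3,4,5,6}: X {2,3,4,5,6}->{2,3,4,5}; Z {2,3,4,5,6}->{3,4,5,6}
Constraint 2 (Z != X) on D(Z)={3,4,5,6} D(X)={2,3,4,5}: no change
Constraint 3 (Y < Z) on D(Y)={2,3,4,5,6} D(Z)={3,4,5,6}: Y {2,3,4,5,6}->{2,3,4,5}
So after constraint 3: D(X) = {2,3,4,5}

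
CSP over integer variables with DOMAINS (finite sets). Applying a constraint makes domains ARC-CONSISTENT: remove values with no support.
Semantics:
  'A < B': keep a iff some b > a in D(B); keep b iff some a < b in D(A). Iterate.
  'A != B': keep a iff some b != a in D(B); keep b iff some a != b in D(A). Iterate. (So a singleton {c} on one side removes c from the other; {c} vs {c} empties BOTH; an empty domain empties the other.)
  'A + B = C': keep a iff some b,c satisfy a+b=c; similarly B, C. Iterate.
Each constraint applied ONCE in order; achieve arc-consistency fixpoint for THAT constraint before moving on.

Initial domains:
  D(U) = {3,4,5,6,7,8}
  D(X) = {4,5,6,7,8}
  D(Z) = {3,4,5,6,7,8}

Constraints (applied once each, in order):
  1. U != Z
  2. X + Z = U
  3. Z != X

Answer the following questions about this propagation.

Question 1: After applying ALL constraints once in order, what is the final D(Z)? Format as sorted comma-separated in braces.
Constraint 1 (U != Z) on D(U)={3,4,5,6,7,8} D(Z)={3,4,5,6,7,8}: no change
Constraint 2 (X + Z = U) on D(X)={4,5,6,7,8} D(Z)={3,4,5,6,7,8} D(U)={3,4,5,6,7,8}: X {4,5,6,7,8}->{4,5}; Z {3,4,5,6,7,8}->{3,4}; U {3,4,5,6,7,8}->{7,8}
Constraint 3 (Z != X) on D(Z)={3,4} D(X)={4,5}: no change
So after all 3 constraints: D(Z) = {3,4}

Answer: {3,4}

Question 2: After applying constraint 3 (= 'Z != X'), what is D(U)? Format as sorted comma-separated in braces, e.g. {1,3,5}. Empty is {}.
Answer: {7,8}

Derivation:
Constraint 1 (U != Z) on D(U)={3,4,5,6,7,8} D(Z)={3,4,5,6,7,8}: no change
Constraint 2 (X + Z = U) on D(X)={4,5,6,7,8} D(Z)={3,4,5,6,7,8} D(U)={3,4,5,6,7,8}: X {4,5,6,7,8}->{4,5}; Z {3,4,5,6,7,8}->{3,4}; U {3,4,5,6,7,8}->{7,8}
Constraint 3 (Z != X) on D(Z)={3,4} D(X)={4,5}: no change
So after constraint 3: D(U) = {7,8}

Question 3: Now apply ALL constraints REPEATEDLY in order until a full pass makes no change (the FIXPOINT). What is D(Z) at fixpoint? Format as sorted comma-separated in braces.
Answer: {3,4}

Derivation:
pass 0 (initial): D(Z)={3,4,5,6,7,8}
pass 1: U {3,4,5,6,7,8}->{7,8}; X {4,5,6,7,8}->{4,5}; Z {3,4,5,6,7,8}->{3,4}
pass 2: no change
Fixpoint after 2 passes: D(Z) = {3,4}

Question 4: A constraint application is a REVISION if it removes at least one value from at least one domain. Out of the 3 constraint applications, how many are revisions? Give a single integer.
Constraint 1 (U != Z) on D(U)={3,4,5,6,7,8} D(Z)={3,4,5,6,7,8}: no change => not a revision
Constraint 2 (X + Z = U) on D(X)={4,5,6,7,8} D(Z)={3,4,5,6,7,8} D(U)={3,4,5,6,7,8}: X {4,5,6,7,8}->{4,5}; Z {3,4,5,6,7,8}->{3,4}; U {3,4,5,6,7,8}->{7,8} => REVISION
Constraint 3 (Z != X) on D(Z)={3,4} D(X)={4,5}: no change => not a revision
Total revisions = 1

Answer: 1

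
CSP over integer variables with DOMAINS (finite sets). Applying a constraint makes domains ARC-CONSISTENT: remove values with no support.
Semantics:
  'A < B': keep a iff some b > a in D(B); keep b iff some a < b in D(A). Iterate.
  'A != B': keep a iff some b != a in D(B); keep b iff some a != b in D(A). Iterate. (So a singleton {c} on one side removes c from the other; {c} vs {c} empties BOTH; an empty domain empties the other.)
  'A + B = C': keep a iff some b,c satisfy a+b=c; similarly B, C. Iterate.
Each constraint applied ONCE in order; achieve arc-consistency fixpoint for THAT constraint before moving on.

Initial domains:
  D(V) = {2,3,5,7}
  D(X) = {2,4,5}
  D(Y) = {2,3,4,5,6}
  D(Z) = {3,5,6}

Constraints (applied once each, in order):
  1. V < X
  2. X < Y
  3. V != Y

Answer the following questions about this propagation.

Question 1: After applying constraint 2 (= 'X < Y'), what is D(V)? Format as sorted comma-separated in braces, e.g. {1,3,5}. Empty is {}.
Answer: {2,3}

Derivation:
Constraint 1 (V < X) on D(V)={2,3,5,7} D(X)={2,4,5}: V {2,3,5,7}->{2,3}; X {2,4,5}->{4,5}
Constraint 2 (X < Y) on D(X)={4,5} D(Y)={2,3,4,5,6}: Y {2,3,4,5,6}->{5,6}
So after constraint 2: D(V) = {2,3}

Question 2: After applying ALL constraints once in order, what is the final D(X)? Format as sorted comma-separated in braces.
Answer: {4,5}

Derivation:
Constraint 1 (V < X) on D(V)={2,3,5,7} D(X)={2,4,5}: V {2,3,5,7}->{2,3}; X {2,4,5}->{4,5}
Constraint 2 (X < Y) on D(X)={4,5} D(Y)={2,3,4,5,6}: Y {2,3,4,5,6}->{5,6}
Constraint 3 (V != Y) on D(V)={2,3} D(Y)={5,6}: no change
So after all 3 constraints: D(X) = {4,5}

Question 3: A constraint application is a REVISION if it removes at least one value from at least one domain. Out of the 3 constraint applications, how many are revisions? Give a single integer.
Answer: 2

Derivation:
Constraint 1 (V < X) on D(V)={2,3,5,7} D(X)={2,4,5}: V {2,3,5,7}->{2,3}; X {2,4,5}->{4,5} => REVISION
Constraint 2 (X < Y) on D(X)={4,5} D(Y)={2,3,4,5,6}: Y {2,3,4,5,6}->{5,6} => REVISION
Constraint 3 (V != Y) on D(V)={2,3} D(Y)={5,6}: no change => not a revision
Total revisions = 2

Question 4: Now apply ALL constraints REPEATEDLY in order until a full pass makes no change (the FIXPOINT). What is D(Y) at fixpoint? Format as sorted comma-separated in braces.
pass 0 (initial): D(Y)={2,3,4,5,6}
pass 1: V {2,3,5,7}->{2,3}; X {2,4,5}->{4,5}; Y {2,3,4,5,6}->{5,6}
pass 2: no change
Fixpoint after 2 passes: D(Y) = {5,6}

Answer: {5,6}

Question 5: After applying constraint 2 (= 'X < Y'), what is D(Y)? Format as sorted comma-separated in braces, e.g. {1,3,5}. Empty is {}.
Constraint 1 (V < X) on D(V)={2,3,5,7} D(X)={2,4,5}: V {2,3,5,7}->{2,3}; X {2,4,5}->{4,5}
Constraint 2 (X < Y) on D(X)={4,5} D(Y)={2,3,4,5,6}: Y {2,3,4,5,6}->{5,6}
So after constraint 2: D(Y) = {5,6}

Answer: {5,6}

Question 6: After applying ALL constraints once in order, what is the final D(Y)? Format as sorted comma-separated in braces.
Answer: {5,6}

Derivation:
Constraint 1 (V < X) on D(V)={2,3,5,7} D(X)={2,4,5}: V {2,3,5,7}->{2,3}; X {2,4,5}->{4,5}
Constraint 2 (X < Y) on D(X)={4,5} D(Y)={2,3,4,5,6}: Y {2,3,4,5,6}->{5,6}
Constraint 3 (V != Y) on D(V)={2,3} D(Y)={5,6}: no change
So after all 3 constraints: D(Y) = {5,6}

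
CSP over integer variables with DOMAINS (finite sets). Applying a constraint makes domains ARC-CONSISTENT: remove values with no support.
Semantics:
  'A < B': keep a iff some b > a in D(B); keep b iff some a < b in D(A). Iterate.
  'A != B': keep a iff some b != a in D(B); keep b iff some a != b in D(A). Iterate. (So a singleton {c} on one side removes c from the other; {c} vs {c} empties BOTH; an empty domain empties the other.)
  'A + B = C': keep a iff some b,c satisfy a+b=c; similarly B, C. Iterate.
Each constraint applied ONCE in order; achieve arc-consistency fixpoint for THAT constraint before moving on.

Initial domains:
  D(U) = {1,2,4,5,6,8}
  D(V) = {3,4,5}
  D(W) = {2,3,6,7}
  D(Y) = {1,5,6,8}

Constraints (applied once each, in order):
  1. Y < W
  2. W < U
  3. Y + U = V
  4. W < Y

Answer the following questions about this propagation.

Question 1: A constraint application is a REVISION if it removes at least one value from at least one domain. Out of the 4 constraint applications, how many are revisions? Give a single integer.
Answer: 4

Derivation:
Constraint 1 (Y < W) on D(Y)={1,5,6,8} D(W)={2,3,6,7}: Y {1,5,6,8}->{1,5,6} => REVISION
Constraint 2 (W < U) on D(W)={2,3,6,7} D(U)={1,2,4,5,6,8}: U {1,2,4,5,6,8}->{4,5,6,8} => REVISION
Constraint 3 (Y + U = V) on D(Y)={1,5,6} D(U)={4,5,6,8} D(V)={3,4,5}: Y {1,5,6}->{1}; U {4,5,6,8}->{4}; V {3,4,5}->{5} => REVISION
Constraint 4 (W < Y) on D(W)={2,3,6,7} D(Y)={1}: W {2,3,6,7}->{}; Y {1}->{} => REVISION
Total revisions = 4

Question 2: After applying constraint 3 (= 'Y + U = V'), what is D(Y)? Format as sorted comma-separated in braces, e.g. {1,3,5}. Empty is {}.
Answer: {1}

Derivation:
Constraint 1 (Y < W) on D(Y)={1,5,6,8} D(W)={2,3,6,7}: Y {1,5,6,8}->{1,5,6}
Constraint 2 (W < U) on D(W)={2,3,6,7} D(U)={1,2,4,5,6,8}: U {1,2,4,5,6,8}->{4,5,6,8}
Constraint 3 (Y + U = V) on D(Y)={1,5,6} D(U)={4,5,6,8} D(V)={3,4,5}: Y {1,5,6}->{1}; U {4,5,6,8}->{4}; V {3,4,5}->{5}
So after constraint 3: D(Y) = {1}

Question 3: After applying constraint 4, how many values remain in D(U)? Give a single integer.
Constraint 1 (Y < W) on D(Y)={1,5,6,8} D(W)={2,3,6,7}: Y {1,5,6,8}->{1,5,6}
Constraint 2 (W < U) on D(W)={2,3,6,7} D(U)={1,2,4,5,6,8}: U {1,2,4,5,6,8}->{4,5,6,8}
Constraint 3 (Y + U = V) on D(Y)={1,5,6} D(U)={4,5,6,8} D(V)={3,4,5}: Y {1,5,6}->{1}; U {4,5,6,8}->{4}; V {3,4,5}->{5}
Constraint 4 (W < Y) on D(W)={2,3,6,7} D(Y)={1}: W {2,3,6,7}->{}; Y {1}->{}
So after constraint 4: D(U)={4}, size = 1

Answer: 1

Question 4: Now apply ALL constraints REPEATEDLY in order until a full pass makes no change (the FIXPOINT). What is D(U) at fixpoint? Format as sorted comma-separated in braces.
pass 0 (initial): D(U)={1,2,4,5,6,8}
pass 1: U {1,2,4,5,6,8}->{4}; V {3,4,5}->{5}; W {2,3,6,7}->{}; Y {1,5,6,8}->{}
pass 2: U {4}->{}; V {5}->{}
pass 3: no change
Fixpoint after 3 passes: D(U) = {}

Answer: {}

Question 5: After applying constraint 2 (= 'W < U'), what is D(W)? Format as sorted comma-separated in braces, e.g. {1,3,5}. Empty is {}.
Constraint 1 (Y < W) on D(Y)={1,5,6,8} D(W)={2,3,6,7}: Y {1,5,6,8}->{1,5,6}
Constraint 2 (W < U) on D(W)={2,3,6,7} D(U)={1,2,4,5,6,8}: U {1,2,4,5,6,8}->{4,5,6,8}
So after constraint 2: D(W) = {2,3,6,7}

Answer: {2,3,6,7}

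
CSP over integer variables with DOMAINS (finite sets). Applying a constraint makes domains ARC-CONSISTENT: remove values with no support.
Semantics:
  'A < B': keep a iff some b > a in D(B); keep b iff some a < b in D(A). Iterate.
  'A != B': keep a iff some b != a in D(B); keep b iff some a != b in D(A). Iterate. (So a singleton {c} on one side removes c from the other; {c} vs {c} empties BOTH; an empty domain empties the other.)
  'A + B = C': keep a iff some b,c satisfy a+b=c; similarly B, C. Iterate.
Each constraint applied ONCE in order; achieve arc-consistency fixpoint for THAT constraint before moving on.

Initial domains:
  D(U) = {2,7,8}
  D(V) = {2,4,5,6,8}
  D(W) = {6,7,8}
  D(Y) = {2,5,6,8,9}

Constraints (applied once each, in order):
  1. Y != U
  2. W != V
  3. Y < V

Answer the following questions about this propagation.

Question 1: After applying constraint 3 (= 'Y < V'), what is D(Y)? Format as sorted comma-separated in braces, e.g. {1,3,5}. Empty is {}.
Constraint 1 (Y != U) on D(Y)={2,5,6,8,9} D(U)={2,7,8}: no change
Constraint 2 (W != V) on D(W)={6,7,8} D(V)={2,4,5,6,8}: no change
Constraint 3 (Y < V) on D(Y)={2,5,6,8,9} D(V)={2,4,5,6,8}: Y {2,5,6,8,9}->{2,5,6}; V {2,4,5,6,8}->{4,5,6,8}
So after constraint 3: D(Y) = {2,5,6}

Answer: {2,5,6}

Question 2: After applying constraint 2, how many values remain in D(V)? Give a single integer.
Answer: 5

Derivation:
Constraint 1 (Y != U) on D(Y)={2,5,6,8,9} D(U)={2,7,8}: no change
Constraint 2 (W != V) on D(W)={6,7,8} D(V)={2,4,5,6,8}: no change
So after constraint 2: D(V)={2,4,5,6,8}, size = 5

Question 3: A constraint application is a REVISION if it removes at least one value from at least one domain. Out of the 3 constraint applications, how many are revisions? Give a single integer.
Constraint 1 (Y != U) on D(Y)={2,5,6,8,9} D(U)={2,7,8}: no change => not a revision
Constraint 2 (W != V) on D(W)={6,7,8} D(V)={2,4,5,6,8}: no change => not a revision
Constraint 3 (Y < V) on D(Y)={2,5,6,8,9} D(V)={2,4,5,6,8}: Y {2,5,6,8,9}->{2,5,6}; V {2,4,5,6,8}->{4,5,6,8} => REVISION
Total revisions = 1

Answer: 1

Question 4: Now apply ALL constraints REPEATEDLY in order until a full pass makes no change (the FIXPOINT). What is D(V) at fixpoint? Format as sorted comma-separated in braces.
pass 0 (initial): D(V)={2,4,5,6,8}
pass 1: V {2,4,5,6,8}->{4,5,6,8}; Y {2,5,6,8,9}->{2,5,6}
pass 2: no change
Fixpoint after 2 passes: D(V) = {4,5,6,8}

Answer: {4,5,6,8}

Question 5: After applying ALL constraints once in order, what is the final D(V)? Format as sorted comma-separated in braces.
Answer: {4,5,6,8}

Derivation:
Constraint 1 (Y != U) on D(Y)={2,5,6,8,9} D(U)={2,7,8}: no change
Constraint 2 (W != V) on D(W)={6,7,8} D(V)={2,4,5,6,8}: no change
Constraint 3 (Y < V) on D(Y)={2,5,6,8,9} D(V)={2,4,5,6,8}: Y {2,5,6,8,9}->{2,5,6}; V {2,4,5,6,8}->{4,5,6,8}
So after all 3 constraints: D(V) = {4,5,6,8}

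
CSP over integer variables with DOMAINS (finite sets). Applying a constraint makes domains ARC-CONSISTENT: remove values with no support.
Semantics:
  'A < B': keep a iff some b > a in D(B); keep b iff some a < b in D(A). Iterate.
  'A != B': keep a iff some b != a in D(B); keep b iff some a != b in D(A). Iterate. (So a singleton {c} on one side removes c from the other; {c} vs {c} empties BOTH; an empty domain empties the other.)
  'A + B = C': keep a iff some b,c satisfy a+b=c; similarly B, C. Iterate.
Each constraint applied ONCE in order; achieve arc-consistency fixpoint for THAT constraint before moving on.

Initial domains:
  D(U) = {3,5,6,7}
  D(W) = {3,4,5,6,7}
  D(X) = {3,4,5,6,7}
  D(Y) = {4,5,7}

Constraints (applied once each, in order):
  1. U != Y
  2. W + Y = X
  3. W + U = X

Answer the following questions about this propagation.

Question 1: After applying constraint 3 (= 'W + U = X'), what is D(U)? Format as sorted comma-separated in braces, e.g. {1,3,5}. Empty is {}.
Answer: {}

Derivation:
Constraint 1 (U != Y) on D(U)={3,5,6,7} D(Y)={4,5,7}: no change
Constraint 2 (W + Y = X) on D(W)={3,4,5,6,7} D(Y)={4,5,7} D(X)={3,4,5,6,7}: W {3,4,5,6,7}->{3}; Y {4,5,7}->{4}; X {3,4,5,6,7}->{7}
Constraint 3 (W + U = X) on D(W)={3} D(U)={3,5,6,7} D(X)={7}: W {3}->{}; U {3,5,6,7}->{}; X {7}->{}
So after constraint 3: D(U) = {}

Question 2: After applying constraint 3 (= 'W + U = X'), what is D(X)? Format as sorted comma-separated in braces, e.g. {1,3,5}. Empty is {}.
Constraint 1 (U != Y) on D(U)={3,5,6,7} D(Y)={4,5,7}: no change
Constraint 2 (W + Y = X) on D(W)={3,4,5,6,7} D(Y)={4,5,7} D(X)={3,4,5,6,7}: W {3,4,5,6,7}->{3}; Y {4,5,7}->{4}; X {3,4,5,6,7}->{7}
Constraint 3 (W + U = X) on D(W)={3} D(U)={3,5,6,7} D(X)={7}: W {3}->{}; U {3,5,6,7}->{}; X {7}->{}
So after constraint 3: D(X) = {}

Answer: {}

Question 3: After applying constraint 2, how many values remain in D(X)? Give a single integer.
Answer: 1

Derivation:
Constraint 1 (U != Y) on D(U)={3,5,6,7} D(Y)={4,5,7}: no change
Constraint 2 (W + Y = X) on D(W)={3,4,5,6,7} D(Y)={4,5,7} D(X)={3,4,5,6,7}: W {3,4,5,6,7}->{3}; Y {4,5,7}->{4}; X {3,4,5,6,7}->{7}
So after constraint 2: D(X)={7}, size = 1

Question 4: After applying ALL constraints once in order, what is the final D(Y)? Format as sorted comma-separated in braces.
Constraint 1 (U != Y) on D(U)={3,5,6,7} D(Y)={4,5,7}: no change
Constraint 2 (W + Y = X) on D(W)={3,4,5,6,7} D(Y)={4,5,7} D(X)={3,4,5,6,7}: W {3,4,5,6,7}->{3}; Y {4,5,7}->{4}; X {3,4,5,6,7}->{7}
Constraint 3 (W + U = X) on D(W)={3} D(U)={3,5,6,7} D(X)={7}: W {3}->{}; U {3,5,6,7}->{}; X {7}->{}
So after all 3 constraints: D(Y) = {4}

Answer: {4}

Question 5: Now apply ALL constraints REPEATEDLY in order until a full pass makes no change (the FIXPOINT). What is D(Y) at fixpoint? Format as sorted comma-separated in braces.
Answer: {}

Derivation:
pass 0 (initial): D(Y)={4,5,7}
pass 1: U {3,5,6,7}->{}; W {3,4,5,6,7}->{}; X {3,4,5,6,7}->{}; Y {4,5,7}->{4}
pass 2: Y {4}->{}
pass 3: no change
Fixpoint after 3 passes: D(Y) = {}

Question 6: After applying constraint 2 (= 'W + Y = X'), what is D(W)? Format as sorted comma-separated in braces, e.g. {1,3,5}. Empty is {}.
Answer: {3}

Derivation:
Constraint 1 (U != Y) on D(U)={3,5,6,7} D(Y)={4,5,7}: no change
Constraint 2 (W + Y = X) on D(W)={3,4,5,6,7} D(Y)={4,5,7} D(X)={3,4,5,6,7}: W {3,4,5,6,7}->{3}; Y {4,5,7}->{4}; X {3,4,5,6,7}->{7}
So after constraint 2: D(W) = {3}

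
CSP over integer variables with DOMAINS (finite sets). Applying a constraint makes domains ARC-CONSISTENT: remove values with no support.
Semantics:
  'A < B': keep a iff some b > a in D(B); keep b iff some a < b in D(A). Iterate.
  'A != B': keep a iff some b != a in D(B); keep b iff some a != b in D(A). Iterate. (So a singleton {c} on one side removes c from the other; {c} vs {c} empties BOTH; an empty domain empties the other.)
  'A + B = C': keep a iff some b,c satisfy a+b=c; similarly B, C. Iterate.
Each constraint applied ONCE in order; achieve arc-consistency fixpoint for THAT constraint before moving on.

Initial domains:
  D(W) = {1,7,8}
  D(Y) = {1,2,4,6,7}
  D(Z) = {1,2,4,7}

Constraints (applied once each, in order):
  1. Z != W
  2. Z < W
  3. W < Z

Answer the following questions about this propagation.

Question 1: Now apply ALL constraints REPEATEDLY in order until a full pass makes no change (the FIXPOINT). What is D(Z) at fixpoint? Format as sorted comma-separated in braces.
pass 0 (initial): D(Z)={1,2,4,7}
pass 1: W {1,7,8}->{}; Z {1,2,4,7}->{}
pass 2: no change
Fixpoint after 2 passes: D(Z) = {}

Answer: {}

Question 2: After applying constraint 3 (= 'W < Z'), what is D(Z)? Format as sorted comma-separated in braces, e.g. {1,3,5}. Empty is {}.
Constraint 1 (Z != W) on D(Z)={1,2,4,7} D(W)={1,7,8}: no change
Constraint 2 (Z < W) on D(Z)={1,2,4,7} D(W)={1,7,8}: W {1,7,8}->{7,8}
Constraint 3 (W < Z) on D(W)={7,8} D(Z)={1,2,4,7}: W {7,8}->{}; Z {1,2,4,7}->{}
So after constraint 3: D(Z) = {}

Answer: {}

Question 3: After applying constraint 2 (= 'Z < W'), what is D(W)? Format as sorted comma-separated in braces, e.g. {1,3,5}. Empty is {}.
Constraint 1 (Z != W) on D(Z)={1,2,4,7} D(W)={1,7,8}: no change
Constraint 2 (Z < W) on D(Z)={1,2,4,7} D(W)={1,7,8}: W {1,7,8}->{7,8}
So after constraint 2: D(W) = {7,8}

Answer: {7,8}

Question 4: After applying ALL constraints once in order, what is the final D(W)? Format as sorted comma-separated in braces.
Answer: {}

Derivation:
Constraint 1 (Z != W) on D(Z)={1,2,4,7} D(W)={1,7,8}: no change
Constraint 2 (Z < W) on D(Z)={1,2,4,7} D(W)={1,7,8}: W {1,7,8}->{7,8}
Constraint 3 (W < Z) on D(W)={7,8} D(Z)={1,2,4,7}: W {7,8}->{}; Z {1,2,4,7}->{}
So after all 3 constraints: D(W) = {}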